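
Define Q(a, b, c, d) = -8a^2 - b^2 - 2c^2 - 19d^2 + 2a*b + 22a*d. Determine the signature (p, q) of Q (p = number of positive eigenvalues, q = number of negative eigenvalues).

(0, 4)

Write A = [[-8, 1, 0, 11], [1, -1, 0, 0], [0, 0, -2, 0], [11, 0, 0, -19]].
Congruent diagonalization of A (simultaneous row and column reduction) yields pivots -8, -7/8, -2, -12/7.
That gives 4 negative pivots.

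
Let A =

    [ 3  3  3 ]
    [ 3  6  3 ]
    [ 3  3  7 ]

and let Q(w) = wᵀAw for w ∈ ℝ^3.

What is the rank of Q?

Row-reducing A symmetrically gives the diagonal entries 3, 3, 4.
That gives 3 positive pivots.
The rank is the number of nonzero pivots: 3.

3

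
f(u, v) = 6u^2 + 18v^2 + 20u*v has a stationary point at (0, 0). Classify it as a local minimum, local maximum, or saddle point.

The Hessian at the origin is H = [[12, 20], [20, 36]].
det H = 12·36 − (20)² = 32 > 0 and H[1,1] = 12 > 0, so H is positive definite.
Therefore the origin is a local minimum.

local minimum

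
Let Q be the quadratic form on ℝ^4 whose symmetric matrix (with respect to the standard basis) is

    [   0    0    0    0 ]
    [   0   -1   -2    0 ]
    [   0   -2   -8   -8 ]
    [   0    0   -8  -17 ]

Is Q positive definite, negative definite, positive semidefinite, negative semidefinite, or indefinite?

Congruent diagonalization of A (simultaneous row and column reduction) yields pivots 0, -1, -4, -1.
That gives 3 negative, 1 zero pivots.
Hence Q is negative semidefinite.

negative semidefinite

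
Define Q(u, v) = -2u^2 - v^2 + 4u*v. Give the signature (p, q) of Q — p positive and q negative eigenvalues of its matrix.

The associated matrix is A = [[-2, 2], [2, -1]].
Applying the same elementary operations to the rows and columns of A produces a congruent diagonal matrix with entries -2, 1.
That gives 1 positive, 1 negative pivots.

(1, 1)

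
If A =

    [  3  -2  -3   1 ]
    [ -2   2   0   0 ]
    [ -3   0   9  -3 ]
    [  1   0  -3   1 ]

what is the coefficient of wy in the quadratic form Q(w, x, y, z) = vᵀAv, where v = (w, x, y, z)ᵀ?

The coefficient of wy is A[1,3] + A[3,1] = 2·(-3) = -6.

-6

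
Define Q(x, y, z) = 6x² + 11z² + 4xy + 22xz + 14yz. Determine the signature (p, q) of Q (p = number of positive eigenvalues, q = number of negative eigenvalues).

(2, 1)

Write A = [[6, 2, 11], [2, 0, 7], [11, 7, 11]].
Applying the same elementary operations to the rows and columns of A produces a congruent diagonal matrix with entries 6, -2/3, 15/2.
That gives 2 positive, 1 negative pivots.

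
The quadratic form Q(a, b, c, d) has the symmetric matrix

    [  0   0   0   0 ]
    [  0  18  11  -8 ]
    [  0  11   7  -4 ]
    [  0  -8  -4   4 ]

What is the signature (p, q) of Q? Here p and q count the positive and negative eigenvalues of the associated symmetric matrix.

Symmetric row and column elimination reduces A to a congruent diagonal form with pivots 0, 18, 5/18, -12/5.
That gives 2 positive, 1 negative, 1 zero pivots.

(2, 1)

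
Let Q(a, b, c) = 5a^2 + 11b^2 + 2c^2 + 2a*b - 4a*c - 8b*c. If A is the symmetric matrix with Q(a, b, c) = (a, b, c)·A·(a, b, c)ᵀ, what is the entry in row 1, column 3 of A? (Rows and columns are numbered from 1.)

-2

The coefficient of a·c in Q is -4. For a symmetric A this equals A[1,3] + A[3,1] = 2·A[1,3].
So A[1,3] = -4/2 = -2.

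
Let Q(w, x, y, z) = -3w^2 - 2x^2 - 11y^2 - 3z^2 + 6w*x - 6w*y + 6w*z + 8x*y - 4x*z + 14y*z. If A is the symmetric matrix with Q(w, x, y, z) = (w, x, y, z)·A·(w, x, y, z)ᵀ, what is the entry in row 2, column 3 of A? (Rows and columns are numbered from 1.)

The coefficient of x·y in Q is 8. For a symmetric A this equals A[2,3] + A[3,2] = 2·A[2,3].
So A[2,3] = 8/2 = 4.

4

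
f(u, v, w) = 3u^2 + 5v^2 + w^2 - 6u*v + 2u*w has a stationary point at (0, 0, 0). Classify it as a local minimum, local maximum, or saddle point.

The Hessian at the origin is H = [[6, -6, 2], [-6, 10, 0], [2, 0, 2]].
An LDLᵀ factorisation of H has diagonal entries 6, 4, 1/3.
So there are 3 positive pivots.
H is positive definite, so the origin is a strict local minimum.

local minimum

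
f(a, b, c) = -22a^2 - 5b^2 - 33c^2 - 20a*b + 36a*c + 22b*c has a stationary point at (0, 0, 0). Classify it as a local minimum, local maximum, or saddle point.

The Hessian at the origin is H = [[-44, -20, 36], [-20, -10, 22], [36, 22, -66]].
Symmetric row and column elimination reduces H to a congruent diagonal form with pivots -44, -10/11, -8/5.
Counting signs: 3 negative.
H is negative definite, so the origin is a strict local maximum.

local maximum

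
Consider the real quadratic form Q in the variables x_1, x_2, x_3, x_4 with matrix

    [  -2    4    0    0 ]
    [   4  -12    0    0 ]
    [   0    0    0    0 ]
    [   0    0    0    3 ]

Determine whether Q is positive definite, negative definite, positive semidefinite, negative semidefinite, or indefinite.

indefinite

Symmetric row and column elimination reduces A to a congruent diagonal form with pivots -2, -4, 0, 3.
Counting signs: 1 positive, 2 negative, 1 zero.
Hence Q is indefinite.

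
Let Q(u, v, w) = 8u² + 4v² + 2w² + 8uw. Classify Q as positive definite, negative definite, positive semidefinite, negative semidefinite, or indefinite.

The symmetric matrix is A = [[8, 0, 4], [0, 4, 0], [4, 0, 2]].
Symmetric row and column elimination reduces A to a congruent diagonal form with pivots 8, 4, 0.
Counting signs: 2 positive, 1 zero.
Hence Q is positive semidefinite.

positive semidefinite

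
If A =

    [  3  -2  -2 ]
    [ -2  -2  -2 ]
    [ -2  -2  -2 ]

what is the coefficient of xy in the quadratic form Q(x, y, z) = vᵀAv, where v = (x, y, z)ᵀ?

-4

The coefficient of xy is A[1,2] + A[2,1] = 2·(-2) = -4.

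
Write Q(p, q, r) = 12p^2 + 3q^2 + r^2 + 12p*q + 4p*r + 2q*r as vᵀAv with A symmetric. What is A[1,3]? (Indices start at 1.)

The coefficient of p·r in Q is 4. For a symmetric A this equals A[1,3] + A[3,1] = 2·A[1,3].
So A[1,3] = 4/2 = 2.

2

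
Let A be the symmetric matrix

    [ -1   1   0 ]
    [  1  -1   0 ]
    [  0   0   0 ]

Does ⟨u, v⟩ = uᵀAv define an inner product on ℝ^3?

no

Congruent diagonalization of A (simultaneous row and column reduction) yields pivots -1, 0, 0.
That gives 1 negative, 2 zero pivots.
Hence Q is negative semidefinite.
⟨·,·⟩ is an inner product exactly when A is positive definite.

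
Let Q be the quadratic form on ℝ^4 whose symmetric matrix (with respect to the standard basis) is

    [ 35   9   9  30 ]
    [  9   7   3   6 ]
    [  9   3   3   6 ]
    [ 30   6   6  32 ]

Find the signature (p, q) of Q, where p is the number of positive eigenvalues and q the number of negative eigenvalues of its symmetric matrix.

Congruent diagonalization of A (simultaneous row and column reduction) yields pivots 35, 164/35, 24/41, 2.
So there are 4 positive pivots.

(4, 0)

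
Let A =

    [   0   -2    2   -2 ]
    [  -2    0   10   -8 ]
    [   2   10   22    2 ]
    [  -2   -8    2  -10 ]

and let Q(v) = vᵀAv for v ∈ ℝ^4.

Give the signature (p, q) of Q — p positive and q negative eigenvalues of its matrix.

By Sylvester's law of inertia any congruent diagonalization of A has 2 positive, 2 negative and 0 zero entries.

(2, 2)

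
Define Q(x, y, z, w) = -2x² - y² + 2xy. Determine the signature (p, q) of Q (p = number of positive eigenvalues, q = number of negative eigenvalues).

The associated matrix is A = [[-2, 1, 0, 0], [1, -1, 0, 0], [0, 0, 0, 0], [0, 0, 0, 0]].
Congruent diagonalization of A (simultaneous row and column reduction) yields pivots -2, -1/2, 0, 0.
That gives 2 negative, 2 zero pivots.

(0, 2)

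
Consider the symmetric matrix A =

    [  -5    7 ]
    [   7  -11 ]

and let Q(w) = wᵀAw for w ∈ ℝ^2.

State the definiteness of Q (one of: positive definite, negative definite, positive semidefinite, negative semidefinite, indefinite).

negative definite

For the 2×2 matrix [[-5, 7], [7, -11]]: det = -5·-11 − (7)² = 6, trace = -16.
det > 0 so both eigenvalues share the sign of the trace; trace = -16 < 0 ⇒ both negative.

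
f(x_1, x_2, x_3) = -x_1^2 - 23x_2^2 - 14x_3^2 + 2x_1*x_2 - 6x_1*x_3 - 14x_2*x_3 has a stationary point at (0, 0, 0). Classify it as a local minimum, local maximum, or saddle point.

The Hessian at the origin is H = [[-2, 2, -6], [2, -46, -14], [-6, -14, -28]].
Row-reducing H symmetrically gives the diagonal entries -2, -44, -10/11.
That gives 3 negative pivots.
H is negative definite, so the origin is a strict local maximum.

local maximum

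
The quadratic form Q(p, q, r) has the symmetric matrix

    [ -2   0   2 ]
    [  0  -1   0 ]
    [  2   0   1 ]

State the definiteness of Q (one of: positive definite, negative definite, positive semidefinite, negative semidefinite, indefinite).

Applying the same elementary operations to the rows and columns of A produces a congruent diagonal matrix with entries -2, -1, 3.
That gives 1 positive, 2 negative pivots.
Hence Q is indefinite.

indefinite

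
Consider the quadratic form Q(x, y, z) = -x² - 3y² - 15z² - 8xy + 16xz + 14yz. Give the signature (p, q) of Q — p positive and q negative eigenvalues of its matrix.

(2, 1)

The symmetric matrix is A = [[-1, -4, 8], [-4, -3, 7], [8, 7, -15]].
Row-reducing A symmetrically gives the diagonal entries -1, 13, 12/13.
That gives 2 positive, 1 negative pivots.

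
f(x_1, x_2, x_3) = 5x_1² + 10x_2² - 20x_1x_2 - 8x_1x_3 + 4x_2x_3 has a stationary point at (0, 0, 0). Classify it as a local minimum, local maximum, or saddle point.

The Hessian at the origin is H = [[10, -20, -8], [-20, 20, 4], [-8, 4, 0]].
Congruent diagonalization of H (simultaneous row and column reduction) yields pivots 10, -20, 4/5.
That gives 2 positive, 1 negative pivots.
H is indefinite, so the origin is a saddle point.

saddle point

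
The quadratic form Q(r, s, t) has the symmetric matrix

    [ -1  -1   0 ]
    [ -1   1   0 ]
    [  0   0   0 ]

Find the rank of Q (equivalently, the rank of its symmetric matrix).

2

Applying the same elementary operations to the rows and columns of A produces a congruent diagonal matrix with entries -1, 2, 0.
Counting signs: 1 positive, 1 negative, 1 zero.
The rank is the number of nonzero pivots: 2.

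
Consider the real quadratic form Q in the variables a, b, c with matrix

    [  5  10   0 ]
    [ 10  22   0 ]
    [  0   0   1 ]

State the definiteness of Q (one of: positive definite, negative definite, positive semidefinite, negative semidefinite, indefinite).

positive definite

Leading principal minors: Δ_1 = 5, Δ_2 = 10, Δ_3 = 10.
All leading principal minors are positive, so by Sylvester's criterion Q is positive definite.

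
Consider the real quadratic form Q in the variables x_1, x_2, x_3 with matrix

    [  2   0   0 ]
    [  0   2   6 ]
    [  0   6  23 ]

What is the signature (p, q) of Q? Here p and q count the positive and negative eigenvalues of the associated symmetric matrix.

Symmetric row and column elimination reduces A to a congruent diagonal form with pivots 2, 2, 5.
That gives 3 positive pivots.

(3, 0)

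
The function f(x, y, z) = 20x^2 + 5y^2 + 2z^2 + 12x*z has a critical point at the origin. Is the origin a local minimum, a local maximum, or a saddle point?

The Hessian at the origin is H = [[40, 0, 12], [0, 10, 0], [12, 0, 4]].
Symmetric row and column elimination reduces H to a congruent diagonal form with pivots 40, 10, 2/5.
Counting signs: 3 positive.
H is positive definite, so the origin is a strict local minimum.

local minimum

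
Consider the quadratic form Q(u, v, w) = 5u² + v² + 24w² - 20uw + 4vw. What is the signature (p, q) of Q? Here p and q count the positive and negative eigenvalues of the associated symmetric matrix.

(2, 0)

The symmetric matrix is A = [[5, 0, -10], [0, 1, 2], [-10, 2, 24]].
Row-reducing A symmetrically gives the diagonal entries 5, 1, 0.
Counting signs: 2 positive, 1 zero.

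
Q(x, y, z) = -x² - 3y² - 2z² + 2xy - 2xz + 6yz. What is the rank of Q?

The symmetric matrix is A = [[-1, 1, -1], [1, -3, 3], [-1, 3, -2]].
Congruent diagonalization of A (simultaneous row and column reduction) yields pivots -1, -2, 1.
That gives 1 positive, 2 negative pivots.
The rank is the number of nonzero pivots: 3.

3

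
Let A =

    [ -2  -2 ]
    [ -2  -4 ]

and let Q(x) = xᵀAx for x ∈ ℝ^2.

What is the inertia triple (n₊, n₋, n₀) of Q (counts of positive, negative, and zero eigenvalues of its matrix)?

(0, 2, 0)

An LDLᵀ factorisation of A has diagonal entries -2, -2.
That gives 2 negative pivots.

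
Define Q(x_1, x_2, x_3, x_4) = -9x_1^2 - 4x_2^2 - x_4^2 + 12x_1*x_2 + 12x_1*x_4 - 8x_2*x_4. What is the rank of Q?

2

The associated matrix is A = [[-9, 6, 0, 6], [6, -4, 0, -4], [0, 0, 0, 0], [6, -4, 0, -1]].
Row-reducing A symmetrically gives the diagonal entries -9, 0, 0, 3.
Counting signs: 1 positive, 1 negative, 2 zero.
The rank is the number of nonzero pivots: 2.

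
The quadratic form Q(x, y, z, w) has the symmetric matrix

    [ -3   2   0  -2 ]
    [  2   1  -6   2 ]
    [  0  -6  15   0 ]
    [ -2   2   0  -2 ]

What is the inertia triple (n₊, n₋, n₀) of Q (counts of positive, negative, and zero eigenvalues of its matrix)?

(2, 2, 0)

Applying the same elementary operations to the rows and columns of A produces a congruent diagonal matrix with entries -3, 7/3, -3/7, 6.
That gives 2 positive, 2 negative pivots.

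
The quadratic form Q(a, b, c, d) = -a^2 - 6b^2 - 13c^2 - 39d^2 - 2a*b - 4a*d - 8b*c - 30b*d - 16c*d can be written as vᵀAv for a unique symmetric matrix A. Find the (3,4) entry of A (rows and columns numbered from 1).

The coefficient of c·d in Q is -16. For a symmetric A this equals A[3,4] + A[4,3] = 2·A[3,4].
So A[3,4] = -16/2 = -8.

-8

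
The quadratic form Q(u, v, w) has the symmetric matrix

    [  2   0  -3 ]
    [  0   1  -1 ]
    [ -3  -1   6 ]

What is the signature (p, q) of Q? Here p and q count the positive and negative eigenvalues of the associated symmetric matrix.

(3, 0)

Row-reducing A symmetrically gives the diagonal entries 2, 1, 1/2.
That gives 3 positive pivots.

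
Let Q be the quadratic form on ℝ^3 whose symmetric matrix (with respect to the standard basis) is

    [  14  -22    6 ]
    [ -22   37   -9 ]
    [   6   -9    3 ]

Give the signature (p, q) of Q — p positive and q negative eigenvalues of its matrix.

An LDLᵀ factorisation of A has diagonal entries 14, 17/7, 6/17.
So there are 3 positive pivots.

(3, 0)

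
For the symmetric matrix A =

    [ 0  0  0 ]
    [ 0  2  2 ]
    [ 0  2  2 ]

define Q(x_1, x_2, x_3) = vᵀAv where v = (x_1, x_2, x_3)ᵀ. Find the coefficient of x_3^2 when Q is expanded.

The coefficient of x_3^2 is the diagonal entry A[3,3] = 2.

2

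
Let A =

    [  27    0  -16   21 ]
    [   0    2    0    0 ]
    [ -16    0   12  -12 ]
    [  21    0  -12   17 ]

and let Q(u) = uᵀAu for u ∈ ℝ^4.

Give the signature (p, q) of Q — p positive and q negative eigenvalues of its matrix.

(4, 0)

Applying the same elementary operations to the rows and columns of A produces a congruent diagonal matrix with entries 27, 2, 68/27, 10/17.
So there are 4 positive pivots.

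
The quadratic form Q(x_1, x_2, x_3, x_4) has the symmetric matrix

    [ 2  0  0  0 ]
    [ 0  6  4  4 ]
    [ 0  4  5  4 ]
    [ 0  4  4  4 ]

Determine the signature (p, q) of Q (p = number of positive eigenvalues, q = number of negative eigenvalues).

(4, 0)

Symmetric row and column elimination reduces A to a congruent diagonal form with pivots 2, 6, 7/3, 4/7.
Counting signs: 4 positive.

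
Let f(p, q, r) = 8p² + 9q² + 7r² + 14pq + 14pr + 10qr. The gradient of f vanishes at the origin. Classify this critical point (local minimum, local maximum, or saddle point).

local minimum

The Hessian at the origin is H = [[16, 14, 14], [14, 18, 10], [14, 10, 14]].
Symmetric row and column elimination reduces H to a congruent diagonal form with pivots 16, 23/4, 20/23.
So there are 3 positive pivots.
H is positive definite, so the origin is a strict local minimum.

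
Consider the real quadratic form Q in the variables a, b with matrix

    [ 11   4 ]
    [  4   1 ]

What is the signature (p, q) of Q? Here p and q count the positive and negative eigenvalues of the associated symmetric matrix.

Congruent diagonalization of A (simultaneous row and column reduction) yields pivots 11, -5/11.
That gives 1 positive, 1 negative pivots.

(1, 1)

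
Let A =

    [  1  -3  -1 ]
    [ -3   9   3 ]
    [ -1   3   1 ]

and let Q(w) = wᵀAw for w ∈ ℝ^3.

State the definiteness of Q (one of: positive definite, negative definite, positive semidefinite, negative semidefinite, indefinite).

positive semidefinite

Congruent diagonalization of A (simultaneous row and column reduction) yields pivots 1, 0, 0.
So there are 1 positive, 2 zero pivots.
Hence Q is positive semidefinite.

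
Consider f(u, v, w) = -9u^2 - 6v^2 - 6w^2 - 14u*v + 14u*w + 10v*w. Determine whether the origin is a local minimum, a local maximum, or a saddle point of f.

local maximum

The Hessian at the origin is H = [[-18, -14, 14], [-14, -12, 10], [14, 10, -12]].
Row-reducing H symmetrically gives the diagonal entries -18, -10/9, -2/5.
Counting signs: 3 negative.
H is negative definite, so the origin is a strict local maximum.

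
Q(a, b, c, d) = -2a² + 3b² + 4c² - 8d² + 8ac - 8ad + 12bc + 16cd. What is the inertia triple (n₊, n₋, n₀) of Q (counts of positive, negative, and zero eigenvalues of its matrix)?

(1, 1, 2)

The symmetric matrix is A = [[-2, 0, 4, -4], [0, 3, 6, 0], [4, 6, 4, 8], [-4, 0, 8, -8]].
Applying the same elementary operations to the rows and columns of A produces a congruent diagonal matrix with entries -2, 3, 0, 0.
That gives 1 positive, 1 negative, 2 zero pivots.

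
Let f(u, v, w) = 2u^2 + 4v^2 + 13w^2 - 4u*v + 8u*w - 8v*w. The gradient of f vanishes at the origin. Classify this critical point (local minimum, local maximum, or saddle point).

The Hessian at the origin is H = [[4, -4, 8], [-4, 8, -8], [8, -8, 26]].
Row-reducing H symmetrically gives the diagonal entries 4, 4, 10.
So there are 3 positive pivots.
H is positive definite, so the origin is a strict local minimum.

local minimum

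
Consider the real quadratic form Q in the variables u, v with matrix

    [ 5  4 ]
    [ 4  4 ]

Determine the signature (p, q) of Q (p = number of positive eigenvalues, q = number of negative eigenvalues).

(2, 0)

Applying the same elementary operations to the rows and columns of A produces a congruent diagonal matrix with entries 5, 4/5.
That gives 2 positive pivots.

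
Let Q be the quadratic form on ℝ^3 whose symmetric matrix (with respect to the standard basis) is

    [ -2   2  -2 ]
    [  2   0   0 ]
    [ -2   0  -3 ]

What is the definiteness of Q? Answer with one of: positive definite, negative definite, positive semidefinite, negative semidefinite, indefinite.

Applying the same elementary operations to the rows and columns of A produces a congruent diagonal matrix with entries -2, 2, -3.
So there are 1 positive, 2 negative pivots.
Hence Q is indefinite.

indefinite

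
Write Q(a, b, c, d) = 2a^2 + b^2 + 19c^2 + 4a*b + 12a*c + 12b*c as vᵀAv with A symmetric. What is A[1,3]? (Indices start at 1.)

6

The coefficient of a·c in Q is 12. For a symmetric A this equals A[1,3] + A[3,1] = 2·A[1,3].
So A[1,3] = 12/2 = 6.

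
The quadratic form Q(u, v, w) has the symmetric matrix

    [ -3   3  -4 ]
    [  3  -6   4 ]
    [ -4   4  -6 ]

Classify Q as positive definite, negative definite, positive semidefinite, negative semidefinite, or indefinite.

Congruent diagonalization of A (simultaneous row and column reduction) yields pivots -3, -3, -2/3.
So there are 3 negative pivots.
Hence Q is negative definite.

negative definite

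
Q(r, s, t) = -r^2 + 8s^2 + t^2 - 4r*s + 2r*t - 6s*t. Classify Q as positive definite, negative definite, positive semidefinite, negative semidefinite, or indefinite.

The associated matrix is A = [[-1, -2, 1], [-2, 8, -3], [1, -3, 1]].
Symmetric row and column elimination reduces A to a congruent diagonal form with pivots -1, 12, -1/12.
That gives 1 positive, 2 negative pivots.
Hence Q is indefinite.

indefinite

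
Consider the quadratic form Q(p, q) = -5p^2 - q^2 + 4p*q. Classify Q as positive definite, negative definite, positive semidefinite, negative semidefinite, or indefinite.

The associated matrix is A = [[-5, 2], [2, -1]].
Applying the same elementary operations to the rows and columns of A produces a congruent diagonal matrix with entries -5, -1/5.
So there are 2 negative pivots.
Hence Q is negative definite.

negative definite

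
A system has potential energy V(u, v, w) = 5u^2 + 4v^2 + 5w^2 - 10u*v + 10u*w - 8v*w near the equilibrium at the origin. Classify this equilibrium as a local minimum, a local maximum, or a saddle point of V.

saddle point

The Hessian at the origin is H = [[10, -10, 10], [-10, 8, -8], [10, -8, 10]].
Symmetric row and column elimination reduces H to a congruent diagonal form with pivots 10, -2, 2.
So there are 2 positive, 1 negative pivots.
H is indefinite, so the origin is a saddle point.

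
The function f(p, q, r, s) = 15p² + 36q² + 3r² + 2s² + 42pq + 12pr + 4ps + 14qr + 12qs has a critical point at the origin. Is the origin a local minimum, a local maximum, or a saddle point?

local minimum

The Hessian at the origin is H = [[30, 42, 12, 4], [42, 72, 14, 12], [12, 14, 6, 0], [4, 12, 0, 4]].
Row-reducing H symmetrically gives the diagonal entries 30, 66/5, 20/33, 4/15.
Counting signs: 4 positive.
H is positive definite, so the origin is a strict local minimum.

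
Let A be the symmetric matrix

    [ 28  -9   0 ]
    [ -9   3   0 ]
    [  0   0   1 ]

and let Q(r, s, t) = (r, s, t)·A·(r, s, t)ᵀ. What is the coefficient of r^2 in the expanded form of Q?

28

The coefficient of r^2 is the diagonal entry A[1,1] = 28.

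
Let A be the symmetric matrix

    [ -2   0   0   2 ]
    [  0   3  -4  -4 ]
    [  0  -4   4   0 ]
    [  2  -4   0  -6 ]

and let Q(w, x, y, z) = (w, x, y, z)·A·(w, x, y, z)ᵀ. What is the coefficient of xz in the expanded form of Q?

The coefficient of xz is A[2,4] + A[4,2] = 2·(-4) = -8.

-8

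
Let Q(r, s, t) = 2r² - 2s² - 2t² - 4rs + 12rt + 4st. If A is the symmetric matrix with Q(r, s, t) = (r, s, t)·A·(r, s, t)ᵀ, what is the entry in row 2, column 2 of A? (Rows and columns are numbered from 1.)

The coefficient of s² in Q is -2, and that is exactly A[2,2].

-2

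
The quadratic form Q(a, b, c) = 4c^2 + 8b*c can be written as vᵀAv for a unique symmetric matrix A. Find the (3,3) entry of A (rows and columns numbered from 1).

The coefficient of c^2 in Q is 4, and that is exactly A[3,3].

4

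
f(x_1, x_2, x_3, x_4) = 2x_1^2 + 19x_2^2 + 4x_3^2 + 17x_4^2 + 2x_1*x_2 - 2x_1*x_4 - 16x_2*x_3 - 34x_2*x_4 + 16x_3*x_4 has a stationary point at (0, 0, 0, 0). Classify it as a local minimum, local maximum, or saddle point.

The Hessian at the origin is H = [[4, 2, 0, -2], [2, 38, -16, -34], [0, -16, 8, 16], [-2, -34, 16, 34]].
Symmetric row and column elimination reduces H to a congruent diagonal form with pivots 4, 37, 40/37, 4/5.
That gives 4 positive pivots.
H is positive definite, so the origin is a strict local minimum.

local minimum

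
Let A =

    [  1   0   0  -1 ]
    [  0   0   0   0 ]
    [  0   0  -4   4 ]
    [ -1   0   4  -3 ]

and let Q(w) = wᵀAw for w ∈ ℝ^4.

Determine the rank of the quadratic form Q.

2

Symmetric row and column elimination reduces A to a congruent diagonal form with pivots 1, 0, -4, 0.
That gives 1 positive, 1 negative, 2 zero pivots.
The rank is the number of nonzero pivots: 2.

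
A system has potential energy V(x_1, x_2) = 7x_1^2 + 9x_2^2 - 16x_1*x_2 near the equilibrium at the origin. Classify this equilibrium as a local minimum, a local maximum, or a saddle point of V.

saddle point

The Hessian at the origin is H = [[14, -16], [-16, 18]].
det H = 14·18 − (-16)² = -4 < 0, so H is indefinite.
Therefore the origin is a saddle point.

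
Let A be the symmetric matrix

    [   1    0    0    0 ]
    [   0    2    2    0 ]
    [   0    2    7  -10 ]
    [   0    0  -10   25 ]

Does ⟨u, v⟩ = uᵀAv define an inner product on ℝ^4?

yes

Leading principal minors: Δ_1 = 1, Δ_2 = 2, Δ_3 = 10, Δ_4 = 50.
All leading principal minors are positive, so by Sylvester's criterion Q is positive definite.
⟨·,·⟩ is an inner product exactly when A is positive definite.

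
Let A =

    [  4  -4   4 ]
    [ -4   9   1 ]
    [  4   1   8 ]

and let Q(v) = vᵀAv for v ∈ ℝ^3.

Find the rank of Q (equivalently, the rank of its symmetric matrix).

3

An LDLᵀ factorisation of A has diagonal entries 4, 5, -1.
So there are 2 positive, 1 negative pivots.
The rank is the number of nonzero pivots: 3.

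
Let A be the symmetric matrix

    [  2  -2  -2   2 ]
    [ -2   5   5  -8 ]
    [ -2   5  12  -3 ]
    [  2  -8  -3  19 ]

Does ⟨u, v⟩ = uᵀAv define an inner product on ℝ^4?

yes

Leading principal minors: Δ_1 = 2, Δ_2 = 6, Δ_3 = 42, Δ_4 = 60.
All leading principal minors are positive, so by Sylvester's criterion Q is positive definite.
⟨·,·⟩ is an inner product exactly when A is positive definite.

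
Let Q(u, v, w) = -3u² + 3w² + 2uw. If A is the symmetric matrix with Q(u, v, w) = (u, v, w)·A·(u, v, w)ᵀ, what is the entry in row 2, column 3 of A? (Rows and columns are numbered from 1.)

The coefficient of v·w in Q is 0. For a symmetric A this equals A[2,3] + A[3,2] = 2·A[2,3].
So A[2,3] = 0/2 = 0.

0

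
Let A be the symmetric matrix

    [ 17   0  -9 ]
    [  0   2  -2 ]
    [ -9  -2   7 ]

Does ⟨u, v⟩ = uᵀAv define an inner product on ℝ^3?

Congruent diagonalization of A (simultaneous row and column reduction) yields pivots 17, 2, 4/17.
Counting signs: 3 positive.
Hence Q is positive definite.
⟨·,·⟩ is an inner product exactly when A is positive definite.

yes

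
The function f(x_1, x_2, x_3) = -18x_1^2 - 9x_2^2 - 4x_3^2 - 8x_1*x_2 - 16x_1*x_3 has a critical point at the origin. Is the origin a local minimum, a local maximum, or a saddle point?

The Hessian at the origin is H = [[-36, -8, -16], [-8, -18, 0], [-16, 0, -8]].
Applying the same elementary operations to the rows and columns of H produces a congruent diagonal matrix with entries -36, -146/9, -8/73.
Counting signs: 3 negative.
H is negative definite, so the origin is a strict local maximum.

local maximum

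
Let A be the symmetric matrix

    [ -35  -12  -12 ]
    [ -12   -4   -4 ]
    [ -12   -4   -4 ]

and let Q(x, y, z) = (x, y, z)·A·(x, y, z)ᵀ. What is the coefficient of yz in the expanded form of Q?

The coefficient of yz is A[2,3] + A[3,2] = 2·(-4) = -8.

-8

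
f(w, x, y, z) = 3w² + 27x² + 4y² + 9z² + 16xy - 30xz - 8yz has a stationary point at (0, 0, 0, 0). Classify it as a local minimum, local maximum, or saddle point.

The Hessian at the origin is H = [[6, 0, 0, 0], [0, 54, 16, -30], [0, 16, 8, -8], [0, -30, -8, 18]].
Applying the same elementary operations to the rows and columns of H produces a congruent diagonal matrix with entries 6, 54, 88/27, 12/11.
Counting signs: 4 positive.
H is positive definite, so the origin is a strict local minimum.

local minimum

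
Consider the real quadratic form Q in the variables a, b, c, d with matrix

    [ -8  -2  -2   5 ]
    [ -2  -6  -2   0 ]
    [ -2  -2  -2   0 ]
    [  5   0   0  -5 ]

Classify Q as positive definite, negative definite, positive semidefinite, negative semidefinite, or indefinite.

Congruent diagonalization of A (simultaneous row and column reduction) yields pivots -8, -11/2, -12/11, -5/6.
So there are 4 negative pivots.
Hence Q is negative definite.

negative definite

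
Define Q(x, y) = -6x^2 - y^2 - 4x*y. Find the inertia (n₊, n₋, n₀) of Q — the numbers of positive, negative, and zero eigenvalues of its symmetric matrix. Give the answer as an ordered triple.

(0, 2, 0)

Write A = [[-6, -2], [-2, -1]].
Congruent diagonalization of A (simultaneous row and column reduction) yields pivots -6, -1/3.
So there are 2 negative pivots.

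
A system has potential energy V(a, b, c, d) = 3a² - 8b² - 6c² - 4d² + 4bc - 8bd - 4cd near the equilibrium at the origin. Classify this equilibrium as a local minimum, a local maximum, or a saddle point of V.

saddle point

The Hessian at the origin is H = [[6, 0, 0, 0], [0, -16, 4, -8], [0, 4, -12, -4], [0, -8, -4, -8]].
Congruent diagonalization of H (simultaneous row and column reduction) yields pivots 6, -16, -11, -8/11.
Counting signs: 1 positive, 3 negative.
H is indefinite, so the origin is a saddle point.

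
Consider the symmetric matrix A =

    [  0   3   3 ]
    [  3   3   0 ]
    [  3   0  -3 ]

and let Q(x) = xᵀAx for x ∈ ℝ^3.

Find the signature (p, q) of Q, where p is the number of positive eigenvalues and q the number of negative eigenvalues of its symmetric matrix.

(1, 1)

By Sylvester's law of inertia any congruent diagonalization of A has 1 positive, 1 negative and 1 zero entries.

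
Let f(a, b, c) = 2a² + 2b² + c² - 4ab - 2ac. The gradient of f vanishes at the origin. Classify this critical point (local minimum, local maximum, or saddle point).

The Hessian at the origin is H = [[4, -4, -2], [-4, 4, 0], [-2, 0, 2]].
H is indefinite, so the origin is a saddle point.

saddle point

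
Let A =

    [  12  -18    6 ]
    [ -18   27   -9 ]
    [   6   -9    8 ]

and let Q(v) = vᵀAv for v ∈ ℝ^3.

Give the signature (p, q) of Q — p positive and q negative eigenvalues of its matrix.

(2, 0)

Applying the same elementary operations to the rows and columns of A produces a congruent diagonal matrix with entries 12, 0, 5.
That gives 2 positive, 1 zero pivots.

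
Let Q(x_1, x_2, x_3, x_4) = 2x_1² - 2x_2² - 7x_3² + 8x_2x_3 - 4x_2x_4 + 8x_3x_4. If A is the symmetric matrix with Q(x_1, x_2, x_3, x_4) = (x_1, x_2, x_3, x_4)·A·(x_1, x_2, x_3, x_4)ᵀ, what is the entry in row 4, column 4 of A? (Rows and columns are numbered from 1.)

0

The coefficient of x_4² in Q is 0, and that is exactly A[4,4].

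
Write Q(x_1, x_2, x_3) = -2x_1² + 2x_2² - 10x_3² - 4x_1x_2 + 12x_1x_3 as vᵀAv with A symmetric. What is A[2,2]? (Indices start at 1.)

The coefficient of x_2² in Q is 2, and that is exactly A[2,2].

2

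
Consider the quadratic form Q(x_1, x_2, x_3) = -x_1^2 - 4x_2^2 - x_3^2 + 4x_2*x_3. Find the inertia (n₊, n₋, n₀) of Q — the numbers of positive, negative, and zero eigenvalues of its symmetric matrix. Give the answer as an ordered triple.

The symmetric matrix is A = [[-1, 0, 0], [0, -4, 2], [0, 2, -1]].
Applying the same elementary operations to the rows and columns of A produces a congruent diagonal matrix with entries -1, -4, 0.
Counting signs: 2 negative, 1 zero.

(0, 2, 1)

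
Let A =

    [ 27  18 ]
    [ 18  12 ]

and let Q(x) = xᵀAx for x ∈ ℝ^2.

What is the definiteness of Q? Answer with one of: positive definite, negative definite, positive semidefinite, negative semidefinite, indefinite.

positive semidefinite

Symmetric row and column elimination reduces A to a congruent diagonal form with pivots 27, 0.
Counting signs: 1 positive, 1 zero.
Hence Q is positive semidefinite.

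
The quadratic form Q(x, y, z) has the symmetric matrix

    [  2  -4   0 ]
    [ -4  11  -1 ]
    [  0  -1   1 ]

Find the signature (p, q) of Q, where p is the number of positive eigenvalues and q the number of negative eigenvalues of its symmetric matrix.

(3, 0)

Symmetric row and column elimination reduces A to a congruent diagonal form with pivots 2, 3, 2/3.
So there are 3 positive pivots.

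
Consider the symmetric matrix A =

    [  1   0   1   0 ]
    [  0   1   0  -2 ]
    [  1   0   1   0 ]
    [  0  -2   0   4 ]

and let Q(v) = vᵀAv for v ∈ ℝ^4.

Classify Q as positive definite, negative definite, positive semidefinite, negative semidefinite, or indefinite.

Symmetric row and column elimination reduces A to a congruent diagonal form with pivots 1, 1, 0, 0.
Counting signs: 2 positive, 2 zero.
Hence Q is positive semidefinite.

positive semidefinite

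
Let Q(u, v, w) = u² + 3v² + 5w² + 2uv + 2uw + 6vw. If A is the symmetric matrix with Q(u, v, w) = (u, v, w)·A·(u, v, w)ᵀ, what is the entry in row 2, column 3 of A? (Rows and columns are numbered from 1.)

3

The coefficient of v·w in Q is 6. For a symmetric A this equals A[2,3] + A[3,2] = 2·A[2,3].
So A[2,3] = 6/2 = 3.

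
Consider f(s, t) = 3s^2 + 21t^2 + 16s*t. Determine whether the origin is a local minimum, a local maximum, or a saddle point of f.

The Hessian at the origin is H = [[6, 16], [16, 42]].
det H = 6·42 − (16)² = -4 < 0, so H is indefinite.
Therefore the origin is a saddle point.

saddle point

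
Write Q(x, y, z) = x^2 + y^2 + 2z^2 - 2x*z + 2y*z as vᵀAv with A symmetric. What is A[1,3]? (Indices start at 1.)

-1

The coefficient of x·z in Q is -2. For a symmetric A this equals A[1,3] + A[3,1] = 2·A[1,3].
So A[1,3] = -2/2 = -1.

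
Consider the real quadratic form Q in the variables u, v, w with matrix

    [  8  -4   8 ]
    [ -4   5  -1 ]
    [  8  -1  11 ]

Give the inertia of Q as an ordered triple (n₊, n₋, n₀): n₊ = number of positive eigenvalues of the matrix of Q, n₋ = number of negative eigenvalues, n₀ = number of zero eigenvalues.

(2, 0, 1)

Congruent diagonalization of A (simultaneous row and column reduction) yields pivots 8, 3, 0.
So there are 2 positive, 1 zero pivots.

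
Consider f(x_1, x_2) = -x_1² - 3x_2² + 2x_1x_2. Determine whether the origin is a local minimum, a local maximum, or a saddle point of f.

local maximum

The Hessian at the origin is H = [[-2, 2], [2, -6]].
det H = -2·-6 − (2)² = 8 > 0 and H[1,1] = -2 < 0, so H is negative definite.
Therefore the origin is a local maximum.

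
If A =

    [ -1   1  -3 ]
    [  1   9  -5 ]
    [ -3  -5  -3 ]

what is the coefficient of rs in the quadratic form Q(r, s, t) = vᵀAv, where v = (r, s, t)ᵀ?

2

The coefficient of rs is A[1,2] + A[2,1] = 2·1 = 2.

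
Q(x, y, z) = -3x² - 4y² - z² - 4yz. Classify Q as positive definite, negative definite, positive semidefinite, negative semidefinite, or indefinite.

Write A = [[-3, 0, 0], [0, -4, -2], [0, -2, -1]].
Symmetric row and column elimination reduces A to a congruent diagonal form with pivots -3, -4, 0.
That gives 2 negative, 1 zero pivots.
Hence Q is negative semidefinite.

negative semidefinite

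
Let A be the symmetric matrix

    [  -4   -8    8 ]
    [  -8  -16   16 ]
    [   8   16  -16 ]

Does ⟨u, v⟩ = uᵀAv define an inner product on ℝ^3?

no

Applying the same elementary operations to the rows and columns of A produces a congruent diagonal matrix with entries -4, 0, 0.
Counting signs: 1 negative, 2 zero.
Hence Q is negative semidefinite.
⟨·,·⟩ is an inner product exactly when A is positive definite.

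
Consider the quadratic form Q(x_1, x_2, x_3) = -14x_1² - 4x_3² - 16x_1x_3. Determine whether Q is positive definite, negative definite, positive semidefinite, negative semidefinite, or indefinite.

The associated matrix is A = [[-14, 0, -8], [0, 0, 0], [-8, 0, -4]].
Applying the same elementary operations to the rows and columns of A produces a congruent diagonal matrix with entries -14, 0, 4/7.
That gives 1 positive, 1 negative, 1 zero pivots.
Hence Q is indefinite.

indefinite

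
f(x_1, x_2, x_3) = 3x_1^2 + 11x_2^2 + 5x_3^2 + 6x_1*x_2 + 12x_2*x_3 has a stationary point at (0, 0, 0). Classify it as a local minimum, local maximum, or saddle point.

The Hessian at the origin is H = [[6, 6, 0], [6, 22, 12], [0, 12, 10]].
Applying the same elementary operations to the rows and columns of H produces a congruent diagonal matrix with entries 6, 16, 1.
So there are 3 positive pivots.
H is positive definite, so the origin is a strict local minimum.

local minimum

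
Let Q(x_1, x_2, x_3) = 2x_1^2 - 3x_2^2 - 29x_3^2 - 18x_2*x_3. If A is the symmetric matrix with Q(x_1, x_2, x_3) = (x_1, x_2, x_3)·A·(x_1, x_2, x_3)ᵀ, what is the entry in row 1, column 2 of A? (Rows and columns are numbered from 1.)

0

The coefficient of x_1·x_2 in Q is 0. For a symmetric A this equals A[1,2] + A[2,1] = 2·A[1,2].
So A[1,2] = 0/2 = 0.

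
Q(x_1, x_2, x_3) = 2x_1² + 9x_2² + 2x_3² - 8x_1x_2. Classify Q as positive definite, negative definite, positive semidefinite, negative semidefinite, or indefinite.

The associated matrix is A = [[2, -4, 0], [-4, 9, 0], [0, 0, 2]].
Row-reducing A symmetrically gives the diagonal entries 2, 1, 2.
Counting signs: 3 positive.
Hence Q is positive definite.

positive definite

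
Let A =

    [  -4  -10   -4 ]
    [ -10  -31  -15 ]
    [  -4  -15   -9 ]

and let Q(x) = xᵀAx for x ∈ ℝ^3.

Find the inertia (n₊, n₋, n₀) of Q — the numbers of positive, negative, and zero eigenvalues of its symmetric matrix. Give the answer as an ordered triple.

(0, 3, 0)

Applying the same elementary operations to the rows and columns of A produces a congruent diagonal matrix with entries -4, -6, -5/6.
That gives 3 negative pivots.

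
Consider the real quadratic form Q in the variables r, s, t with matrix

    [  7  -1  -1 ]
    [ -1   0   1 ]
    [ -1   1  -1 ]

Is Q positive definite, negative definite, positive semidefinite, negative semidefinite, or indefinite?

indefinite

Symmetric row and column elimination reduces A to a congruent diagonal form with pivots 7, -1/7, 4.
Counting signs: 2 positive, 1 negative.
Hence Q is indefinite.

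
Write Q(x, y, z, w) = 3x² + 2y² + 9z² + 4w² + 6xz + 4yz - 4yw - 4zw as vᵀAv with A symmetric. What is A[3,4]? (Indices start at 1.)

-2

The coefficient of z·w in Q is -4. For a symmetric A this equals A[3,4] + A[4,3] = 2·A[3,4].
So A[3,4] = -4/2 = -2.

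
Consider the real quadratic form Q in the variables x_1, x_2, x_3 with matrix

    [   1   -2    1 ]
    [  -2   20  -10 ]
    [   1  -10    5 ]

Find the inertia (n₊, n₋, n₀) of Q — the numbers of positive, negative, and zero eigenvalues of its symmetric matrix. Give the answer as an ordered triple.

(2, 0, 1)

Row-reducing A symmetrically gives the diagonal entries 1, 16, 0.
That gives 2 positive, 1 zero pivots.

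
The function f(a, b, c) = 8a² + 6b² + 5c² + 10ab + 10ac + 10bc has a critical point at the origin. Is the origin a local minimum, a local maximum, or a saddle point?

The Hessian at the origin is H = [[16, 10, 10], [10, 12, 10], [10, 10, 10]].
Congruent diagonalization of H (simultaneous row and column reduction) yields pivots 16, 23/4, 30/23.
That gives 3 positive pivots.
H is positive definite, so the origin is a strict local minimum.

local minimum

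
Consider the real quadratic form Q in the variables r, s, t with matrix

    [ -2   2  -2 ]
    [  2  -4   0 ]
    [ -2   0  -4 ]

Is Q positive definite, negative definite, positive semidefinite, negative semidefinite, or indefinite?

Applying the same elementary operations to the rows and columns of A produces a congruent diagonal matrix with entries -2, -2, 0.
That gives 2 negative, 1 zero pivots.
Hence Q is negative semidefinite.

negative semidefinite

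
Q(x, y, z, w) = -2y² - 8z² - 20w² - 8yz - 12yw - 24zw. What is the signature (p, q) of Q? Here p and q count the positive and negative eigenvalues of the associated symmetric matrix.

Write A = [[0, 0, 0, 0], [0, -2, -4, -6], [0, -4, -8, -12], [0, -6, -12, -20]].
Applying the same elementary operations to the rows and columns of A produces a congruent diagonal matrix with entries 0, -2, 0, -2.
That gives 2 negative, 2 zero pivots.

(0, 2)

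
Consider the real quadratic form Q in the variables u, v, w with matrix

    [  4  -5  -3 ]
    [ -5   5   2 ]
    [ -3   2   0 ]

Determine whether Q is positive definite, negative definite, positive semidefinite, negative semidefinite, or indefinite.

Row-reducing A symmetrically gives the diagonal entries 4, -5/4, 1/5.
So there are 2 positive, 1 negative pivots.
Hence Q is indefinite.

indefinite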